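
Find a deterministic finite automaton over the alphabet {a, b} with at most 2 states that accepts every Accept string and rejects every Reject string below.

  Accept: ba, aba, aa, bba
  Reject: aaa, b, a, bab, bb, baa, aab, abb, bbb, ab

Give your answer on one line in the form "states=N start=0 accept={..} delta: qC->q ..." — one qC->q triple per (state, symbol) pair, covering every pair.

Fold the examples into a partial DFA from state 0: repeatedly fix the first undefined (state, symbol) met by the shortest-then-alphabetical prefix, trying targets in increasing order and rejecting any under which an Accept and a Reject string meet in one state with the same remainder; add a state when all current targets are rejected. Accepting states are where Accept strings end.
a: 0a undefined. 0a->0: no, aa/aaa meet in 0. Open state 1: 0a->1.
b: 0b undefined. 0b->0: no, ba/a meet in 1. 0b->1: ok.
aa: 1a undefined. 1a->0: ok.
ab: 1b undefined. 1b->0: no, ba/bb meet in 0. 1b->1: ok.
All examples now run through 2 states with every (state, symbol) defined. Accept strings end in {0}, Reject strings end in {1}; accept={0}.

states=2 start=0 accept={0} delta: 0a->1 0b->1 1a->0 1b->1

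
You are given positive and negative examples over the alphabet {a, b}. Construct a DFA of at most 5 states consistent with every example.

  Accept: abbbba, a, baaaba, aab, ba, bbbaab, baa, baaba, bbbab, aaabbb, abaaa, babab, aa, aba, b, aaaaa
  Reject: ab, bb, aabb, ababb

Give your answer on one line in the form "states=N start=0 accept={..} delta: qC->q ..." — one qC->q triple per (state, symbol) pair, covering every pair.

Fold the examples into a partial DFA from state 0: repeatedly fix the first undefined (state, symbol) met by the shortest-then-alphabetical prefix, trying targets in increasing order and rejecting any under which an Accept and a Reject string meet in one state with the same remainder; add a state when all current targets are rejected. Accepting states are where Accept strings end.
a: 0a undefined. 0a->0: no, aab/ab meet in 0 with "b" left. Open state 1: 0a->1.
b: 0b undefined. 0b->0: no, bbbab/ab meet in 1 with "b" left. 0b->1: ok.
aa: 1a undefined. 1a->0: ok.
ab: 1b undefined. 1b->0: no, abbbba/ab meet in 0. 1b->1: no, a/ab meet in 1. Open state 2: 1b->2.
aba: 2a undefined. 2a->0: ok.
abb: 2b undefined. 2b->0: no, bbbab/ab meet in 2. 2b->1: no, bbbaab/ab meet in 2. 2b->2: no, bbbaab/ab meet in 2. Open state 3: 2b->3.
abbb: 3b undefined. 3b->0: ok.
bbba: 3a undefined. 3a->0: no, bbbaab/ab meet in 2. 3a->1: no, bbbab/ab meet in 2. 3a->2: ok.
All examples now run through 4 states with every (state, symbol) defined. Accept strings end in {0,1,3}, Reject strings end in {2}; accept={0,1,3}.

states=4 start=0 accept={0,1,3} delta: 0a->1 0b->1 1a->0 1b->2 2a->0 2b->3 3a->2 3b->0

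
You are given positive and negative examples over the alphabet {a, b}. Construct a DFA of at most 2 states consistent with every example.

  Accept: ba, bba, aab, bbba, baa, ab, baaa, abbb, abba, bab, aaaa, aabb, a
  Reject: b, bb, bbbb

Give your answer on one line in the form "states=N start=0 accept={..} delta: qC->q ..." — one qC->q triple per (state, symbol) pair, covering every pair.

states=2 start=0 accept={1} delta: 0a->1 0b->0 1a->1 1b->1

Fold the examples into a partial DFA from state 0: repeatedly fix the first undefined (state, symbol) met by the shortest-then-alphabetical prefix, trying targets in increasing order and rejecting any under which an Accept and a Reject string meet in one state with the same remainder; add a state when all current targets are rejected. Accepting states are where Accept strings end.
a: 0a undefined. 0a->0: no, aab/b meet in 0 with "b" left. Open state 1: 0a->1.
b: 0b undefined. 0b->0: ok.
aa: 1a undefined. 1a->0: no, aab/b meet in 0. 1a->1: ok.
ab: 1b undefined. 1b->0: no, aab/b meet in 0. 1b->1: ok.
All examples now run through 2 states with every (state, symbol) defined. Accept strings end in {1}, Reject strings end in {0}; accept={1}.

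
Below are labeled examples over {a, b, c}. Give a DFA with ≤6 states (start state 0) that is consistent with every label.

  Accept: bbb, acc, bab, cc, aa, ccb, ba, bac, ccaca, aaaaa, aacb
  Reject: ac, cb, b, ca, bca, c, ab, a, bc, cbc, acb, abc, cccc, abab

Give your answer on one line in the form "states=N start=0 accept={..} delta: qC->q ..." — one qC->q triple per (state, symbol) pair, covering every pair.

State merging on the prefix tree: take the shortest (then alphabetical) example prefix whose next move is undefined and point that move at state 0, else 1, else 2, ...; a target is out if some Accept/Reject pair would then sit in one state with the same input left (inseparable). If every existing state is out, open a new one.
a: 0a undefined. 0a->0: no, bab/abab meet in 0 with "bab" left. Open state 1: 0a->1.
b: 0b undefined. 0b->0: no, bbb/b meet in 0. 0b->1: ok.
c: 0c undefined. 0c->0: no, cc/c meet in 0. 0c->1: no, cc/ac meet in 1 with "c" left. Open state 2: 0c->2.
aa: 1a undefined. 1a->0: no, bab/b meet in 1. 1a->1: no, bab/ab meet in 1 with "b" left. 1a->2: no, bab/cb meet in 2 with "b" left. Open state 3: 1a->3.
ab: 1b undefined. 1b->0: no, bbb/b meet in 1. 1b->1: no, bbb/b meet in 1. 1b->2: no, bbb/cb meet in 2 with "b" left. 1b->3: no, aa/ab meet in 3. Open state 4: 1b->4.
ac: 1c undefined. 1c->0: no, acc/c meet in 2. 1c->1: no, acc/ac meet in 1. 1c->2: ok.
ca: 2a undefined. 2a->0: ok.
cb: 2b undefined. 2b->0: ok.
cc: 2c undefined. 2c->0: no, acc/cb meet in 0. 2c->1: no, acc/b meet in 1. 2c->2: no, acc/ac meet in 2. 2c->3: ok.
aaa: 3a undefined. 3a->0: no, ccaca/cb meet in 0. 3a->1: no, ccaca/cb meet in 0. 3a->2: no, ccaca/ac meet in 2. 3a->3: ok.
aac: 3c undefined. 3c->0: no, bac/cb meet in 0. 3c->1: no, bac/b meet in 1. 3c->2: no, acc/cccc meet in 3. 3c->3: no, acc/cccc meet in 3. 3c->4: no, bac/ab meet in 4. Open state 5: 3c->5.
aba: 4a undefined. 4a->0: ok.
abc: 4c undefined. 4c->0: ok.
bab: 3b undefined. 3b->0: no, bab/cb meet in 0. 3b->1: no, bab/b meet in 1. 3b->2: no, bab/ac meet in 2. 3b->3: ok.
bbb: 4b undefined. 4b->0: no, bbb/cb meet in 0. 4b->1: no, bbb/b meet in 1. 4b->2: no, bbb/ac meet in 2. 4b->3: ok.
aacb: 5b undefined. 5b->0: no, aacb/cb meet in 0. 5b->1: no, aacb/b meet in 1. 5b->2: no, aacb/ac meet in 2. 5b->3: ok.
cccc: 5c undefined. 5c->0: ok.
ccaca: 5a undefined. 5a->0: no, ccaca/cb meet in 0. 5a->1: no, ccaca/b meet in 1. 5a->2: no, ccaca/ac meet in 2. 5a->3: ok.
All examples now run through 6 states with every (state, symbol) defined. Accept strings end in {3,5}, Reject strings end in {0,1,2,4}; accept={3,5}.

states=6 start=0 accept={3,5} delta: 0a->1 0b->1 0c->2 1a->3 1b->4 1c->2 2a->0 2b->0 2c->3 3a->3 3b->3 3c->5 4a->0 4b->3 4c->0 5a->3 5b->3 5c->0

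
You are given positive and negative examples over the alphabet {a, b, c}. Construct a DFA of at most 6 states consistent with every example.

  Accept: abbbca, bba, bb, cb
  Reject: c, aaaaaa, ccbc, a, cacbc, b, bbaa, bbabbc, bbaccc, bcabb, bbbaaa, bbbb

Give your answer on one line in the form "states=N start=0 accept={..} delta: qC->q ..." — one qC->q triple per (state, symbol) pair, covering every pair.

Fold the examples into a partial DFA from state 0: repeatedly fix the first undefined (state, symbol) met by the shortest-then-alphabetical prefix, trying targets in increasing order and rejecting any under which an Accept and a Reject string meet in one state with the same remainder; add a state when all current targets are rejected. Accepting states are where Accept strings end.
a: 0a undefined. 0a->0: ok.
b: 0b undefined. 0b->0: no, bba/aaaaaa meet in 0. Open state 1: 0b->1.
c: 0c undefined. 0c->0: no, cb/b meet in 1. 0c->1: ok.
bb: 1b undefined. 1b->0: no, bba/aaaaaa meet in 0. 1b->1: no, bb/c meet in 1. Open state 2: 1b->2.
bc: 1c undefined. 1c->0: no, bb/bcabb meet in 2. 1c->1: ok.
ca: 1a undefined. 1a->0: no, bb/bcabb meet in 2. 1a->1: ok.
bba: 2a undefined. 2a->0: no, bba/aaaaaa meet in 0. 2a->1: no, bba/c meet in 1. 2a->2: no, bba/bbaa meet in 2. Open state 3: 2a->3.
bbb: 2b undefined. 2b->0: no, abbbca/c meet in 1. 2b->1: no, abbbca/c meet in 1. 2b->2: no, bb/bcabb meet in 2. 2b->3: no, bba/bcabb meet in 3. Open state 4: 2b->4.
bbaa: 3a undefined. 3a->0: ok.
bbab: 3b undefined. 3b->0: ok.
bbac: 3c undefined. 3c->0: ok.
bbba: 4a undefined. 4a->0: ok.
bbbb: 4b undefined. 4b->0: ok.
ccbc: 2c undefined. 2c->0: ok.
abbbc: 4c undefined. 4c->0: no, abbbca/aaaaaa meet in 0. 4c->1: no, abbbca/c meet in 1. 4c->2: ok.
All examples now run through 5 states with every (state, symbol) defined. Accept strings end in {2,3}, Reject strings end in {0,1,4}; accept={2,3}.

states=5 start=0 accept={2,3} delta: 0a->0 0b->1 0c->1 1a->1 1b->2 1c->1 2a->3 2b->4 2c->0 3a->0 3b->0 3c->0 4a->0 4b->0 4c->2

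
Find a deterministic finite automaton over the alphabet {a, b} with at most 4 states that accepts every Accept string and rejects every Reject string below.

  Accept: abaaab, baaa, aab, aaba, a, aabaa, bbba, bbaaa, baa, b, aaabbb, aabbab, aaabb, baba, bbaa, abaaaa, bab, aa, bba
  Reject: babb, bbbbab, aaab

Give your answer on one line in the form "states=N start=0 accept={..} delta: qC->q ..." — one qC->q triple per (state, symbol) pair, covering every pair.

states=4 start=0 accept={0,1,3} delta: 0a->1 0b->1 1a->0 1b->2 2a->0 2b->3 3a->0 3b->0

Fold the examples into a partial DFA from state 0: repeatedly fix the first undefined (state, symbol) met by the shortest-then-alphabetical prefix, trying targets in increasing order and rejecting any under which an Accept and a Reject string meet in one state with the same remainder; add a state when all current targets are rejected. Accepting states are where Accept strings end.
a: 0a undefined. 0a->0: no, aab/aaab meet in 0 with "b" left. Open state 1: 0a->1.
b: 0b undefined. 0b->0: no, bab/bbbbab meet in 1 with "b" left. 0b->1: ok.
aa: 1a undefined. 1a->0: ok.
ab: 1b undefined. 1b->0: no, abaaab/babb meet in 0. 1b->1: no, abaaab/babb meet in 1. Open state 2: 1b->2.
aba: 2a undefined. 2a->0: ok.
bbb: 2b undefined. 2b->0: no, abaaab/bbbbab meet in 1. 2b->1: no, abaaab/bbbbab meet in 1. 2b->2: no, abaaab/bbbbab meet in 1. Open state 3: 2b->3.
bbba: 3a undefined. 3a->0: ok.
bbbb: 3b undefined. 3b->0: ok.
All examples now run through 4 states with every (state, symbol) defined. Accept strings end in {0,1,3}, Reject strings end in {2}; accept={0,1,3}.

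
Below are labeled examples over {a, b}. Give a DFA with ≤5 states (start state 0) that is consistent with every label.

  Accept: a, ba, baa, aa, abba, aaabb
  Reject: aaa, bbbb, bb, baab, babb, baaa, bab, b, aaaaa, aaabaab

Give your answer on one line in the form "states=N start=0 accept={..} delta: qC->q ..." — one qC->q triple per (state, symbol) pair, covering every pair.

State merging on the prefix tree: take the shortest (then alphabetical) example prefix whose next move is undefined and point that move at state 0, else 1, else 2, ...; a target is out if some Accept/Reject pair would then sit in one state with the same input left (inseparable). If every existing state is out, open a new one.
a: 0a undefined. 0a->0: no, a/aaa meet in 0. Open state 1: 0a->1.
b: 0b undefined. 0b->0: ok.
aa: 1a undefined. 1a->0: no, a/aaa meet in 1. 1a->1: no, a/aaa meet in 1. Open state 2: 1a->2.
ab: 1b undefined. 1b->0: ok.
aaa: 2a undefined. 2a->0: no, baa/aaaaa meet in 2. 2a->1: no, a/aaa meet in 1. 2a->2: no, baa/aaa meet in 2. Open state 3: 2a->3.
aaaa: 3a undefined. 3a->0: no, a/aaaaa meet in 1. 3a->1: no, baa/aaaaa meet in 2. 3a->2: ok.
aaab: 3b undefined. 3b->0: no, aaabb/bbbb meet in 0. 3b->1: no, a/aaabaab meet in 1. 3b->2: no, aaabb/baab meet in 2 with "b" left. 3b->3: no, aaabb/aaa meet in 3. Open state 4: 3b->4.
baab: 2b undefined. 2b->0: ok.
aaaba: 4a undefined. 4a->0: ok.
aaabb: 4b undefined. 4b->0: no, aaabb/bbbb meet in 0. 4b->1: ok.
All examples now run through 5 states with every (state, symbol) defined. Accept strings end in {1,2}, Reject strings end in {0,3}; accept={1,2}.

states=5 start=0 accept={1,2} delta: 0a->1 0b->0 1a->2 1b->0 2a->3 2b->0 3a->2 3b->4 4a->0 4b->1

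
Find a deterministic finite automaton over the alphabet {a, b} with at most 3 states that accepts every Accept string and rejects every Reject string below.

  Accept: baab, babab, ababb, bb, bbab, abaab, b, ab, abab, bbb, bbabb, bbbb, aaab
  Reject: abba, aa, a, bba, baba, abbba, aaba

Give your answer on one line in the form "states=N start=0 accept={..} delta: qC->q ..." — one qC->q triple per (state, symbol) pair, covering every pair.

State merging on the prefix tree: take the shortest (then alphabetical) example prefix whose next move is undefined and point that move at state 0, else 1, else 2, ...; a target is out if some Accept/Reject pair would then sit in one state with the same input left (inseparable). If every existing state is out, open a new one.
a: 0a undefined. 0a->0: ok.
b: 0b undefined. 0b->0: no, baab/abba meet in 0. Open state 1: 0b->1.
ba: 1a undefined. 1a->0: ok.
bb: 1b undefined. 1b->0: no, ababb/abba meet in 0. 1b->1: ok.
All examples now run through 2 states with every (state, symbol) defined. Accept strings end in {1}, Reject strings end in {0}; accept={1}.

states=2 start=0 accept={1} delta: 0a->0 0b->1 1a->0 1b->1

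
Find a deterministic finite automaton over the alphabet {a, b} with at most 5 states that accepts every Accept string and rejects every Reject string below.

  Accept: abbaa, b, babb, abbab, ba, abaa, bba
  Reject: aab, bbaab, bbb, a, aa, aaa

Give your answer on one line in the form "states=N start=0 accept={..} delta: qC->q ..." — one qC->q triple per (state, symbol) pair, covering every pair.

Grow the machine one transition at a time. Run the examples from 0; the earliest place one falls off (shortest prefix, ties alphabetical) gets sent to the lowest-numbered state that keeps every Accept/Reject pair distinguishable — a pair clashes when both reach the same state with identical unread suffix — and to a fresh state only if none does.
a: 0a undefined. 0a->0: no, b/aab meet in 0 with "b" left. Open state 1: 0a->1.
b: 0b undefined. 0b->0: no, b/bbb meet in 0. 0b->1: no, b/a meet in 1. Open state 2: 0b->2.
aa: 1a undefined. 1a->0: no, b/aab meet in 2. 1a->1: ok.
ab: 1b undefined. 1b->0: no, abaa/a meet in 1. 1b->1: no, abbaa/aab meet in 1. 1b->2: no, b/aab meet in 2. Open state 3: 1b->3.
ba: 2a undefined. 2a->0: ok.
bb: 2b undefined. 2b->0: no, b/bbb meet in 2. 2b->1: no, babb/a meet in 1. 2b->2: no, b/bbb meet in 2. 2b->3: no, babb/aab meet in 3. Open state 4: 2b->4.
aba: 3a undefined. 3a->0: no, abaa/a meet in 1. 3a->1: no, abaa/a meet in 1. 3a->2: ok.
abb: 3b undefined. 3b->0: no, abbaa/a meet in 1. 3b->1: no, abbaa/a meet in 1. 3b->2: no, abbaa/a meet in 1. 3b->3: ok.
bba: 4a undefined. 4a->0: ok.
bbb: 4b undefined. 4b->0: no, abbaa/bbb meet in 0. 4b->1: ok.
All examples now run through 5 states with every (state, symbol) defined. Accept strings end in {0,2,4}, Reject strings end in {1,3}; accept={0,2,4}.

states=5 start=0 accept={0,2,4} delta: 0a->1 0b->2 1a->1 1b->3 2a->0 2b->4 3a->2 3b->3 4a->0 4b->1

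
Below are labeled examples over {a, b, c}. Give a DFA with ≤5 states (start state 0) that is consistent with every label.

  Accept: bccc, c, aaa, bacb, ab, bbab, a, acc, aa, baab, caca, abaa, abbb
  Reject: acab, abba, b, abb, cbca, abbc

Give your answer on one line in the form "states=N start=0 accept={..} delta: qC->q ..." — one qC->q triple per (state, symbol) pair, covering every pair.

states=5 start=0 accept={1,2} delta: 0a->1 0b->0 0c->1 1a->1 1b->2 1c->3 2a->0 2b->4 2c->2 3a->2 3b->1 3c->1 4a->0 4b->1 4c->0

Grow the machine one transition at a time. Run the examples from 0; the earliest place one falls off (shortest prefix, ties alphabetical) gets sent to the lowest-numbered state that keeps every Accept/Reject pair distinguishable — a pair clashes when both reach the same state with identical unread suffix — and to a fresh state only if none does.
a: 0a undefined. 0a->0: no, ab/b meet in 0 with "b" left. Open state 1: 0a->1.
b: 0b undefined. 0b->0: ok.
c: 0c undefined. 0c->0: no, bccc/b meet in 0. 0c->1: ok.
aa: 1a undefined. 1a->0: no, aa/b meet in 0. 1a->1: ok.
ab: 1b undefined. 1b->0: no, c/abba meet in 1. 1b->1: no, c/abba meet in 1. Open state 2: 1b->2.
ac: 1c undefined. 1c->0: no, bacb/b meet in 0. 1c->1: no, bacb/acab meet in 2. 1c->2: no, bacb/abb meet in 2 with "b" left. Open state 3: 1c->3.
aba: 2a undefined. 2a->0: ok.
abb: 2b undefined. 2b->0: no, c/abba meet in 1. 2b->1: no, c/abba meet in 1. 2b->2: no, ab/abb meet in 2. 2b->3: no, bccc/abbc meet in 3 with "c" left. Open state 4: 2b->4.
aca: 3a undefined. 3a->0: no, caca/acab meet in 0. 3a->1: no, ab/acab meet in 2. 3a->2: ok.
acc: 3c undefined. 3c->0: no, bccc/b meet in 0. 3c->1: ok.
cbc: 2c undefined. 2c->0: no, bccc/cbca meet in 1. 2c->1: no, bccc/cbca meet in 1. 2c->2: ok.
abba: 4a undefined. 4a->0: ok.
abbb: 4b undefined. 4b->0: no, abbb/abba meet in 0. 4b->1: ok.
abbc: 4c undefined. 4c->0: ok.
bacb: 3b undefined. 3b->0: no, bacb/abba meet in 0. 3b->1: ok.
All examples now run through 5 states with every (state, symbol) defined. Accept strings end in {1,2}, Reject strings end in {0,4}; accept={1,2}.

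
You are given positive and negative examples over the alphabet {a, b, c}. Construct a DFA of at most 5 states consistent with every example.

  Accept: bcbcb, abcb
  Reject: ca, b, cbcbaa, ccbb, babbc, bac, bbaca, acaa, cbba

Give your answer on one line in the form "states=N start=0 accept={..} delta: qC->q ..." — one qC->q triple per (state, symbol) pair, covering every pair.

states=3 start=0 accept={2} delta: 0a->0 0b->0 0c->1 1a->0 1b->2 1c->0 2a->0 2b->0 2c->1

Grow the machine one transition at a time. Run the examples from 0; the earliest place one falls off (shortest prefix, ties alphabetical) gets sent to the lowest-numbered state that keeps every Accept/Reject pair distinguishable — a pair clashes when both reach the same state with identical unread suffix — and to a fresh state only if none does.
a: 0a undefined. 0a->0: ok.
b: 0b undefined. 0b->0: ok.
c: 0c undefined. 0c->0: no, bcbcb/ca meet in 0. Open state 1: 0c->1.
ca: 1a undefined. 1a->0: ok.
cb: 1b undefined. 1b->0: no, bcbcb/ca meet in 0. 1b->1: no, abcb/babbc meet in 1. Open state 2: 1b->2.
cc: 1c undefined. 1c->0: ok.
cbb: 2b undefined. 2b->0: ok.
cbc: 2c undefined. 2c->0: no, bcbcb/ca meet in 0. 2c->1: ok.
cbcba: 2a undefined. 2a->0: ok.
All examples now run through 3 states with every (state, symbol) defined. Accept strings end in {2}, Reject strings end in {0,1}; accept={2}.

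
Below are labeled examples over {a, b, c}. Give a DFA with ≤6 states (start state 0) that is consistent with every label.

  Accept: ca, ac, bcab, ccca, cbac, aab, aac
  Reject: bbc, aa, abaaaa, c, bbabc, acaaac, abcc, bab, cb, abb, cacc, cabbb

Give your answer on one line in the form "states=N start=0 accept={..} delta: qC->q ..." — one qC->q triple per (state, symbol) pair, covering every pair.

State merging on the prefix tree: take the shortest (then alphabetical) example prefix whose next move is undefined and point that move at state 0, else 1, else 2, ...; a target is out if some Accept/Reject pair would then sit in one state with the same input left (inseparable). If every existing state is out, open a new one.
a: 0a undefined. 0a->0: no, ac/c meet in 0 with "c" left. Open state 1: 0a->1.
b: 0b undefined. 0b->0: ok.
c: 0c undefined. 0c->0: no, bcab/bab meet in 1 with "b" left. 0c->1: no, ca/aa meet in 1 with "a" left. Open state 2: 0c->2.
aa: 1a undefined. 1a->0: no, aab/aa meet in 0. 1a->1: no, aab/bab meet in 1 with "b" left. 1a->2: no, aab/cb meet in 2 with "b" left. Open state 3: 1a->3.
ab: 1b undefined. 1b->0: ok.
ac: 1c undefined. 1c->0: no, ac/bab meet in 0. 1c->1: ok.
ca: 2a undefined. 2a->0: no, ca/bab meet in 0. 2a->1: no, ca/cacc meet in 1. 2a->2: no, ca/bbc meet in 2. 2a->3: no, ca/aa meet in 3. Open state 4: 2a->4.
cb: 2b undefined. 2b->0: ok.
cc: 2c undefined. 2c->0: ok.
aab: 3b undefined. 3b->0: no, aab/abcc meet in 0. 3b->1: ok.
aac: 3c undefined. 3c->0: no, aac/abcc meet in 0. 3c->1: ok.
cab: 4b undefined. 4b->0: no, bcab/abcc meet in 0. 4b->1: ok.
cac: 4c undefined. 4c->0: ok.
acaa: 3a undefined. 3a->0: no, ac/abaaaa meet in 1. 3a->1: no, ac/acaaac meet in 1. 3a->2: no, ca/abaaaa meet in 4. 3a->3: no, ac/acaaac meet in 1. 3a->4: ok.
acaaa: 4a undefined. 4a->0: ok.
All examples now run through 5 states with every (state, symbol) defined. Accept strings end in {1,4}, Reject strings end in {0,2,3}; accept={1,4}.

states=5 start=0 accept={1,4} delta: 0a->1 0b->0 0c->2 1a->3 1b->0 1c->1 2a->4 2b->0 2c->0 3a->4 3b->1 3c->1 4a->0 4b->1 4c->0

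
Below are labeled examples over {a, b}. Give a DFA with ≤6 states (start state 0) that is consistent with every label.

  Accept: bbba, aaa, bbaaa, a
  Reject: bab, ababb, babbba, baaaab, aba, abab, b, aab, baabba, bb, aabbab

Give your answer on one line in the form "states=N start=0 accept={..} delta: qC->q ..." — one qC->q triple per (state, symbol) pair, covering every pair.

State merging on the prefix tree: take the shortest (then alphabetical) example prefix whose next move is undefined and point that move at state 0, else 1, else 2, ...; a target is out if some Accept/Reject pair would then sit in one state with the same input left (inseparable). If every existing state is out, open a new one.
a: 0a undefined. 0a->0: ok.
b: 0b undefined. 0b->0: no, bbba/bab meet in 0. Open state 1: 0b->1.
ba: 1a undefined. 1a->0: no, bbba/babbba meet in 1 with "bba" left. 1a->1: no, bbba/baabba meet in 1 with "bba" left. Open state 2: 1a->2.
bb: 1b undefined. 1b->0: no, bbba/aba meet in 2. 1b->1: no, bbba/aba meet in 2. 1b->2: ok.
baa: 2a undefined. 2a->0: no, aaa/baabba meet in 0. 2a->1: no, bbba/baabba meet in 2 with "ba" left. 2a->2: no, bbaaa/aba meet in 2. Open state 3: 2a->3.
bab: 2b undefined. 2b->0: no, bbba/bab meet in 0. 2b->1: no, bbba/ababb meet in 2. 2b->2: no, bbba/babbba meet in 3. 2b->3: ok.
baaa: 3a undefined. 3a->0: ok.
baab: 3b undefined. 3b->0: no, bbba/ababb meet in 0. 3b->1: ok.
All examples now run through 4 states with every (state, symbol) defined. Accept strings end in {0}, Reject strings end in {1,2,3}; accept={0}.

states=4 start=0 accept={0} delta: 0a->0 0b->1 1a->2 1b->2 2a->3 2b->3 3a->0 3b->1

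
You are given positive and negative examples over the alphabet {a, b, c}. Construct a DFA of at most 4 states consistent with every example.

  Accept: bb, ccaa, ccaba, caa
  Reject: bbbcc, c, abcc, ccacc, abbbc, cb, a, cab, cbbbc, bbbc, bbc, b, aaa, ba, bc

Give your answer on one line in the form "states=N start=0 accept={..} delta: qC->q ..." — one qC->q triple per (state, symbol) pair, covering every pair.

states=4 start=0 accept={3} delta: 0a->0 0b->1 0c->2 1a->0 1b->3 1c->0 2a->3 2b->0 2c->2 3a->3 3b->2 3c->0

Grow the machine one transition at a time. Run the examples from 0; the earliest place one falls off (shortest prefix, ties alphabetical) gets sent to the lowest-numbered state that keeps every Accept/Reject pair distinguishable — a pair clashes when both reach the same state with identical unread suffix — and to a fresh state only if none does.
a: 0a undefined. 0a->0: ok.
b: 0b undefined. 0b->0: no, bb/a meet in 0. Open state 1: 0b->1.
c: 0c undefined. 0c->0: no, ccaa/c meet in 0. 0c->1: no, bb/cb meet in 1 with "b" left. Open state 2: 0c->2.
ba: 1a undefined. 1a->0: ok.
bb: 1b undefined. 1b->0: no, bb/a meet in 0. 1b->1: no, bb/b meet in 1. 1b->2: no, bb/c meet in 2. Open state 3: 1b->3.
bc: 1c undefined. 1c->0: ok.
ca: 2a undefined. 2a->0: no, caa/a meet in 0. 2a->1: no, bb/cab meet in 3. 2a->2: no, caa/c meet in 2. 2a->3: ok.
cb: 2b undefined. 2b->0: ok.
cc: 2c undefined. 2c->0: no, ccaa/ccacc meet in 0. 2c->1: no, ccaa/cb meet in 0. 2c->2: ok.
bbb: 3b undefined. 3b->0: no, ccaba/cb meet in 0. 3b->1: no, ccaba/abbbc meet in 0. 3b->2: ok.
bbc: 3c undefined. 3c->0: ok.
caa: 3a undefined. 3a->0: no, ccaa/cb meet in 0. 3a->1: no, ccaa/b meet in 1. 3a->2: no, ccaa/bbbcc meet in 2. 3a->3: ok.
All examples now run through 4 states with every (state, symbol) defined. Accept strings end in {3}, Reject strings end in {0,1,2}; accept={3}.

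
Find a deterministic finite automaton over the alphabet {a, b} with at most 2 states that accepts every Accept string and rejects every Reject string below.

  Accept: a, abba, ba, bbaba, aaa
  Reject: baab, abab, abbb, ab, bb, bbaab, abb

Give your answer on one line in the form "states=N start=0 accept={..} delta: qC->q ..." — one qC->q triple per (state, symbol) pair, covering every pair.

Fold the examples into a partial DFA from state 0: repeatedly fix the first undefined (state, symbol) met by the shortest-then-alphabetical prefix, trying targets in increasing order and rejecting any under which an Accept and a Reject string meet in one state with the same remainder; add a state when all current targets are rejected. Accepting states are where Accept strings end.
a: 0a undefined. 0a->0: ok.
b: 0b undefined. 0b->0: no, a/baab meet in 0. Open state 1: 0b->1.
ba: 1a undefined. 1a->0: ok.
bb: 1b undefined. 1b->0: no, a/bb meet in 0. 1b->1: ok.
All examples now run through 2 states with every (state, symbol) defined. Accept strings end in {0}, Reject strings end in {1}; accept={0}.

states=2 start=0 accept={0} delta: 0a->0 0b->1 1a->0 1b->1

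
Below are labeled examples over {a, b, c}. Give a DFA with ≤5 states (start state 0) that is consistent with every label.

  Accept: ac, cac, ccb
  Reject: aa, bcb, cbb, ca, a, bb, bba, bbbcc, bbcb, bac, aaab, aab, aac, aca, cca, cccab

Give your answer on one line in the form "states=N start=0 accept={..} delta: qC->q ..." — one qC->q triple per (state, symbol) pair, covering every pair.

State merging on the prefix tree: take the shortest (then alphabetical) example prefix whose next move is undefined and point that move at state 0, else 1, else 2, ...; a target is out if some Accept/Reject pair would then sit in one state with the same input left (inseparable). If every existing state is out, open a new one.
a: 0a undefined. 0a->0: no, ac/aac meet in 0 with "c" left. Open state 1: 0a->1.
b: 0b undefined. 0b->0: no, ac/bac meet in 1 with "c" left. 0b->1: ok.
c: 0c undefined. 0c->0: no, ccb/ca meet in 1. 0c->1: no, cac/bac meet in 1 with "ac" left. Open state 2: 0c->2.
aa: 1a undefined. 1a->0: ok.
ac: 1c undefined. 1c->0: no, ac/aa meet in 0. 1c->1: no, ac/a meet in 1. 1c->2: no, ac/bac meet in 2. Open state 3: 1c->3.
bb: 1b undefined. 1b->0: ok.
ca: 2a undefined. 2a->0: no, cac/bac meet in 2. 2a->1: ok.
cb: 2b undefined. 2b->0: ok.
cc: 2c undefined. 2c->0: no, ccb/cbb meet in 1. 2c->1: no, ccb/aa meet in 0. 2c->2: no, ccb/aa meet in 0. 2c->3: no, ccb/bcb meet in 3 with "b" left. Open state 4: 2c->4.
aca: 3a undefined. 3a->0: ok.
bcb: 3b undefined. 3b->0: ok.
cca: 4a undefined. 4a->0: ok.
ccb: 4b undefined. 4b->0: no, ccb/aa meet in 0. 4b->1: no, ccb/cbb meet in 1. 4b->2: no, ccb/bac meet in 2. 4b->3: ok.
ccc: 4c undefined. 4c->0: ok.
bbbcc: 3c undefined. 3c->0: ok.
All examples now run through 5 states with every (state, symbol) defined. Accept strings end in {3}, Reject strings end in {0,1,2}; accept={3}.

states=5 start=0 accept={3} delta: 0a->1 0b->1 0c->2 1a->0 1b->0 1c->3 2a->1 2b->0 2c->4 3a->0 3b->0 3c->0 4a->0 4b->3 4c->0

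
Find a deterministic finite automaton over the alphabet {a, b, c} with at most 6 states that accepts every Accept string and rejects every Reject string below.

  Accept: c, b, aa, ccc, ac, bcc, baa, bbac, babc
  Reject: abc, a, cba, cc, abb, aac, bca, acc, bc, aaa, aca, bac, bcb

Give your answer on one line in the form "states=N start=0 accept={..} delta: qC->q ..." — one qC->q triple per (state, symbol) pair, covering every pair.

Fold the examples into a partial DFA from state 0: repeatedly fix the first undefined (state, symbol) met by the shortest-then-alphabetical prefix, trying targets in increasing order and rejecting any under which an Accept and a Reject string meet in one state with the same remainder; add a state when all current targets are rejected. Accepting states are where Accept strings end.
a: 0a undefined. 0a->0: no, c/aac meet in 0 with "c" left. Open state 1: 0a->1.
b: 0b undefined. 0b->0: no, c/bc meet in 0 with "c" left. 0b->1: no, b/a meet in 1. Open state 2: 0b->2.
c: 0c undefined. 0c->0: no, c/cc meet in 0. 0c->1: no, c/a meet in 1. 0c->2: ok.
aa: 1a undefined. 1a->0: no, c/aac meet in 2. 1a->1: no, aa/a meet in 1. 1a->2: ok.
ab: 1b undefined. 1b->0: no, c/abc meet in 2. 1b->1: no, ac/abc meet in 1 with "c" left. 1b->2: ok.
ac: 1c undefined. 1c->0: no, c/acc meet in 2. 1c->1: no, c/aca meet in 2. 1c->2: ok.
ba: 2a undefined. 2a->0: no, c/bac meet in 2. 2a->1: no, c/bac meet in 2. 2a->2: no, c/aaa meet in 2. Open state 3: 2a->3.
bb: 2b undefined. 2b->0: ok.
bc: 2c undefined. 2c->0: no, c/bcb meet in 2. 2c->1: no, c/bca meet in 2. 2c->2: no, c/abc meet in 2. 2c->3: no, ccc/bac meet in 3 with "c" left. Open state 4: 2c->4.
baa: 3a undefined. 3a->0: no, baa/abb meet in 0. 3a->1: no, baa/a meet in 1. 3a->2: ok.
bab: 3b undefined. 3b->0: ok.
bac: 3c undefined. 3c->0: ok.
bca: 4a undefined. 4a->0: ok.
bcb: 4b undefined. 4b->0: ok.
bcc: 4c undefined. 4c->0: no, ccc/abb meet in 0. 4c->1: no, ccc/a meet in 1. 4c->2: ok.
All examples now run through 5 states with every (state, symbol) defined. Accept strings end in {2}, Reject strings end in {0,1,3,4}; accept={2}.

states=5 start=0 accept={2} delta: 0a->1 0b->2 0c->2 1a->2 1b->2 1c->2 2a->3 2b->0 2c->4 3a->2 3b->0 3c->0 4a->0 4b->0 4c->2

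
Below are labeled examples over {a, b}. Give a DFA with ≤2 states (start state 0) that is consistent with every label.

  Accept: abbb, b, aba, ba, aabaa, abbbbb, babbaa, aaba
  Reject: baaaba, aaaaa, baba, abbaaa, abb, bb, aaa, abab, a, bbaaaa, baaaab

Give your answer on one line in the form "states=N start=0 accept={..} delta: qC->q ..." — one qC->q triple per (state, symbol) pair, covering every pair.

states=2 start=0 accept={1} delta: 0a->0 0b->1 1a->1 1b->0

Fold the examples into a partial DFA from state 0: repeatedly fix the first undefined (state, symbol) met by the shortest-then-alphabetical prefix, trying targets in increasing order and rejecting any under which an Accept and a Reject string meet in one state with the same remainder; add a state when all current targets are rejected. Accepting states are where Accept strings end.
a: 0a undefined. 0a->0: ok.
b: 0b undefined. 0b->0: no, abbb/baaaba meet in 0. Open state 1: 0b->1.
ba: 1a undefined. 1a->0: no, b/abab meet in 1. 1a->1: ok.
bb: 1b undefined. 1b->0: ok.
All examples now run through 2 states with every (state, symbol) defined. Accept strings end in {1}, Reject strings end in {0}; accept={1}.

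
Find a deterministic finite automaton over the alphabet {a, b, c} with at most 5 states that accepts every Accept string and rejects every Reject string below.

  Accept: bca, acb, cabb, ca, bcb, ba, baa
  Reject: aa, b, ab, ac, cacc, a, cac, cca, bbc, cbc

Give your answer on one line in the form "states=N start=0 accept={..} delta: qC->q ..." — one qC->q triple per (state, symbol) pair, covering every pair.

states=4 start=0 accept={3} delta: 0a->0 0b->1 0c->2 1a->3 1b->0 1c->2 2a->3 2b->3 2c->0 3a->3 3b->2 3c->0

State merging on the prefix tree: take the shortest (then alphabetical) example prefix whose next move is undefined and point that move at state 0, else 1, else 2, ...; a target is out if some Accept/Reject pair would then sit in one state with the same input left (inseparable). If every existing state is out, open a new one.
a: 0a undefined. 0a->0: ok.
b: 0b undefined. 0b->0: no, ba/aa meet in 0. Open state 1: 0b->1.
c: 0c undefined. 0c->0: no, acb/b meet in 1. 0c->1: no, bca/cca meet in 1 with "ca" left. Open state 2: 0c->2.
ba: 1a undefined. 1a->0: no, ba/aa meet in 0. 1a->1: no, ba/b meet in 1. 1a->2: no, ba/ac meet in 2. Open state 3: 1a->3.
bb: 1b undefined. 1b->0: ok.
bc: 1c undefined. 1c->0: no, bca/aa meet in 0. 1c->1: no, bcb/aa meet in 0. 1c->2: ok.
ca: 2a undefined. 2a->0: no, bca/aa meet in 0. 2a->1: no, bca/b meet in 1. 2a->2: no, bca/ac meet in 2. 2a->3: ok.
cb: 2b undefined. 2b->0: no, acb/aa meet in 0. 2b->1: no, acb/b meet in 1. 2b->2: no, acb/ac meet in 2. 2b->3: ok.
cc: 2c undefined. 2c->0: ok.
baa: 3a undefined. 3a->0: no, baa/aa meet in 0. 3a->1: no, baa/b meet in 1. 3a->2: no, baa/ac meet in 2. 3a->3: ok.
cab: 3b undefined. 3b->0: no, cabb/b meet in 1. 3b->1: no, cabb/aa meet in 0. 3b->2: ok.
cac: 3c undefined. 3c->0: ok.
All examples now run through 4 states with every (state, symbol) defined. Accept strings end in {3}, Reject strings end in {0,1,2}; accept={3}.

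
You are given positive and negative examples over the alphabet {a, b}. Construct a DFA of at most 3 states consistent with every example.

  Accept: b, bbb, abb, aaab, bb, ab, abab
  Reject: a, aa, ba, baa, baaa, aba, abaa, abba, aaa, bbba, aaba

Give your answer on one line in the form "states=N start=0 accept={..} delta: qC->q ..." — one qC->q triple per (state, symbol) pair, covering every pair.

states=2 start=0 accept={1} delta: 0a->0 0b->1 1a->0 1b->1

Grow the machine one transition at a time. Run the examples from 0; the earliest place one falls off (shortest prefix, ties alphabetical) gets sent to the lowest-numbered state that keeps every Accept/Reject pair distinguishable — a pair clashes when both reach the same state with identical unread suffix — and to a fresh state only if none does.
a: 0a undefined. 0a->0: ok.
b: 0b undefined. 0b->0: no, b/a meet in 0. Open state 1: 0b->1.
ba: 1a undefined. 1a->0: ok.
bb: 1b undefined. 1b->0: no, abb/a meet in 0. 1b->1: ok.
All examples now run through 2 states with every (state, symbol) defined. Accept strings end in {1}, Reject strings end in {0}; accept={1}.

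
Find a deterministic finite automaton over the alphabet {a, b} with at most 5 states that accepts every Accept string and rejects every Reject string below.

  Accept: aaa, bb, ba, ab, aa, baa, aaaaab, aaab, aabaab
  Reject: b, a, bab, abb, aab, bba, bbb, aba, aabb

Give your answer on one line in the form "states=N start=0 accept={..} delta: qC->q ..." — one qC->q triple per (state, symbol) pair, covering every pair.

states=5 start=0 accept={0,2,3} delta: 0a->1 0b->1 1a->2 1b->0 2a->3 2b->4 3a->0 3b->0 4a->0 4b->1

State merging on the prefix tree: take the shortest (then alphabetical) example prefix whose next move is undefined and point that move at state 0, else 1, else 2, ...; a target is out if some Accept/Reject pair would then sit in one state with the same input left (inseparable). If every existing state is out, open a new one.
a: 0a undefined. 0a->0: no, aaa/a meet in 0. Open state 1: 0a->1.
b: 0b undefined. 0b->0: no, bb/b meet in 0. 0b->1: ok.
aa: 1a undefined. 1a->0: no, aaa/b meet in 1. 1a->1: no, aaa/b meet in 1. Open state 2: 1a->2.
ab: 1b undefined. 1b->0: ok.
aaa: 2a undefined. 2a->0: no, aaaaab/bab meet in 2 with "b" left. 2a->1: no, aaa/b meet in 1. 2a->2: no, aaaaab/bab meet in 2 with "b" left. Open state 3: 2a->3.
aab: 2b undefined. 2b->0: no, bb/bab meet in 0. 2b->1: no, bb/aabb meet in 0. 2b->2: no, ba/bab meet in 2. 2b->3: no, aaa/bab meet in 3. Open state 4: 2b->4.
aaaa: 3a undefined. 3a->0: ok.
aaab: 3b undefined. 3b->0: ok.
aaba: 4a undefined. 4a->0: ok.
aabb: 4b undefined. 4b->0: no, bb/aabb meet in 0. 4b->1: ok.
All examples now run through 5 states with every (state, symbol) defined. Accept strings end in {0,2,3}, Reject strings end in {1,4}; accept={0,2,3}.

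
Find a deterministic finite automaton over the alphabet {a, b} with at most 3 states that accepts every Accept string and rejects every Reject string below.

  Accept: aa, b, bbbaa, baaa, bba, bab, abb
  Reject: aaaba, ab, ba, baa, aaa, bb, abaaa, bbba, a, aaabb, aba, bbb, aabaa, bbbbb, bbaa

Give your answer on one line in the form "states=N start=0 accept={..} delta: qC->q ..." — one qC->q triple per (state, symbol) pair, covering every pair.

Fold the examples into a partial DFA from state 0: repeatedly fix the first undefined (state, symbol) met by the shortest-then-alphabetical prefix, trying targets in increasing order and rejecting any under which an Accept and a Reject string meet in one state with the same remainder; add a state when all current targets are rejected. Accepting states are where Accept strings end.
a: 0a undefined. 0a->0: no, aa/aaa meet in 0. Open state 1: 0a->1.
b: 0b undefined. 0b->0: no, aa/baa meet in 1 with "a" left. 0b->1: no, aa/ba meet in 1 with "a" left. Open state 2: 0b->2.
aa: 1a undefined. 1a->0: no, abb/aaabb meet in 1 with "bb" left. 1a->1: no, aa/aaa meet in 1. 1a->2: ok.
ab: 1b undefined. 1b->0: ok.
ba: 2a undefined. 2a->0: ok.
bb: 2b undefined. 2b->0: no, aa/bbb meet in 2. 2b->1: ok.
All examples now run through 3 states with every (state, symbol) defined. Accept strings end in {2}, Reject strings end in {0,1}; accept={2}.

states=3 start=0 accept={2} delta: 0a->1 0b->2 1a->2 1b->0 2a->0 2b->1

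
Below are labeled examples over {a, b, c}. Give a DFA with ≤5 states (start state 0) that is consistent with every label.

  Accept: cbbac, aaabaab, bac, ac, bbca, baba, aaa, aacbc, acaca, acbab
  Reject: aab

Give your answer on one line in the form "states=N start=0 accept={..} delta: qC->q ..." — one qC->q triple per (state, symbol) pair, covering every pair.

Grow the machine one transition at a time. Run the examples from 0; the earliest place one falls off (shortest prefix, ties alphabetical) gets sent to the lowest-numbered state that keeps every Accept/Reject pair distinguishable — a pair clashes when both reach the same state with identical unread suffix — and to a fresh state only if none does.
a: 0a undefined. 0a->0: ok.
b: 0b undefined. 0b->0: no, aaabaab/aab meet in 0. Open state 1: 0b->1.
c: 0c undefined. 0c->0: ok.
ba: 1a undefined. 1a->0: no, aaabaab/aab meet in 1. 1a->1: ok.
bb: 1b undefined. 1b->0: ok.
bac: 1c undefined. 1c->0: ok.
All examples now run through 2 states with every (state, symbol) defined. Accept strings end in {0}, Reject strings end in {1}; accept={0}.

states=2 start=0 accept={0} delta: 0a->0 0b->1 0c->0 1a->1 1b->0 1c->0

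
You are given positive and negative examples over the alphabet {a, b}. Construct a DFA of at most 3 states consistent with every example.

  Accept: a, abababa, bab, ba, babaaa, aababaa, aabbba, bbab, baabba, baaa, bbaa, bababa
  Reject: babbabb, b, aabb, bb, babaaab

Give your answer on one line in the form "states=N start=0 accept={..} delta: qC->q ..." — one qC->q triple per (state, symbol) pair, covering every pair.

State merging on the prefix tree: take the shortest (then alphabetical) example prefix whose next move is undefined and point that move at state 0, else 1, else 2, ...; a target is out if some Accept/Reject pair would then sit in one state with the same input left (inseparable). If every existing state is out, open a new one.
a: 0a undefined. 0a->0: ok.
b: 0b undefined. 0b->0: no, a/babbabb meet in 0. Open state 1: 0b->1.
ba: 1a undefined. 1a->0: no, bab/b meet in 1. 1a->1: no, bab/aabb meet in 1 with "b" left. Open state 2: 1a->2.
bb: 1b undefined. 1b->0: no, a/aabb meet in 0. 1b->1: ok.
baa: 2a undefined. 2a->0: ok.
bab: 2b undefined. 2b->0: ok.
All examples now run through 3 states with every (state, symbol) defined. Accept strings end in {0,2}, Reject strings end in {1}; accept={0,2}.

states=3 start=0 accept={0,2} delta: 0a->0 0b->1 1a->2 1b->1 2a->0 2b->0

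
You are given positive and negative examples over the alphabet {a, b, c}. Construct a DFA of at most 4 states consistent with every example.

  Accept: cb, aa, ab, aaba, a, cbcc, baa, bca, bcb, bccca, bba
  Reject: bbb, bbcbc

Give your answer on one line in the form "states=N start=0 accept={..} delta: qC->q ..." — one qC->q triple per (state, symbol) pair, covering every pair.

Fold the examples into a partial DFA from state 0: repeatedly fix the first undefined (state, symbol) met by the shortest-then-alphabetical prefix, trying targets in increasing order and rejecting any under which an Accept and a Reject string meet in one state with the same remainder; add a state when all current targets are rejected. Accepting states are where Accept strings end.
a: 0a undefined. 0a->0: ok.
b: 0b undefined. 0b->0: no, aa/bbb meet in 0. Open state 1: 0b->1.
c: 0c undefined. 0c->0: ok.
ba: 1a undefined. 1a->0: ok.
bb: 1b undefined. 1b->0: no, cb/bbb meet in 1. 1b->1: no, cb/bbb meet in 1. Open state 2: 1b->2.
bc: 1c undefined. 1c->0: ok.
bba: 2a undefined. 2a->0: ok.
bbb: 2b undefined. 2b->0: no, aa/bbb meet in 0. 2b->1: no, cb/bbb meet in 1. 2b->2: ok.
bbc: 2c undefined. 2c->0: no, aa/bbcbc meet in 0. 2c->1: no, cb/bbcbc meet in 1. 2c->2: ok.
All examples now run through 3 states with every (state, symbol) defined. Accept strings end in {0,1}, Reject strings end in {2}; accept={0,1}.

states=3 start=0 accept={0,1} delta: 0a->0 0b->1 0c->0 1a->0 1b->2 1c->0 2a->0 2b->2 2c->2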